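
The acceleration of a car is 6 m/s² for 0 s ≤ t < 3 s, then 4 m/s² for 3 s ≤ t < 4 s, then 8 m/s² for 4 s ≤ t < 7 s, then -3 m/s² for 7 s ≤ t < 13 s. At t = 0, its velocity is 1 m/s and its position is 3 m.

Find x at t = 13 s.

387 m

On each constant-a segment, Δv = aΔt and Δx = v₀Δt + ½aΔt²; chain segment to segment.
0–3 s: v starts 1 m/s; Δx = 1·3 + ½·6·3² = 30 m; v ends 19 m/s.
3–4 s: v starts 19 m/s; Δx = 19·1 + ½·4·1² = 21 m; v ends 23 m/s.
4–7 s: v starts 23 m/s; Δx = 23·3 + ½·8·3² = 105 m; v ends 47 m/s.
7–13 s: v starts 47 m/s; Δx = 47·6 + ½·-3·6² = 228 m; v ends 29 m/s.
x(13) = 3 + Σ Δx = 387 m.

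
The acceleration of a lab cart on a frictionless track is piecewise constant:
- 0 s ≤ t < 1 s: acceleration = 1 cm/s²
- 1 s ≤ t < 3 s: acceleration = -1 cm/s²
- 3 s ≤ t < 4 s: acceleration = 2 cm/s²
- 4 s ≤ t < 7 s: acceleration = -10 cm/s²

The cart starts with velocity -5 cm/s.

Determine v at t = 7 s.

-34 cm/s

Δv equals the area under the a-t graph; then v = v₀ + Δv.
0–1 s: 1 × 1 = 1 cm/s
1–3 s: -1 × 2 = -2 cm/s
3–4 s: 2 × 1 = 2 cm/s
4–7 s: -10 × 3 = -30 cm/s
Δv = -29 cm/s, so v(7) = -5 + (-29) = -34 cm/s.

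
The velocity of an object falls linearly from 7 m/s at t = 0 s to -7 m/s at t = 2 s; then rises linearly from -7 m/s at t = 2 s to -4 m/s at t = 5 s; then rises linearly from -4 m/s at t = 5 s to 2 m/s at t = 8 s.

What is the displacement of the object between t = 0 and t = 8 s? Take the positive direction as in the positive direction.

-19.5 m

Net displacement equals the area under the velocity-time graph (areas below the axis count negative).
0–2 s: ½(7 + -7)(2) = 0 m
2–5 s: ½(-7 + -4)(3) = -16.5 m
5–8 s: ½(-4 + 2)(3) = -3 m
Net displacement = -19.5 m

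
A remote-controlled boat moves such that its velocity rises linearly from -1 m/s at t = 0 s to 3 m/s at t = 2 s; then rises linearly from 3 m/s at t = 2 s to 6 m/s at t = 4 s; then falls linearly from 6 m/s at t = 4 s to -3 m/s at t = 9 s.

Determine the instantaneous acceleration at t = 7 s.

Acceleration is the slope of the v-t graph on 4–9 s: (-3 − 6)/(9 − 4) = -1.8 m/s².

-1.8 m/s²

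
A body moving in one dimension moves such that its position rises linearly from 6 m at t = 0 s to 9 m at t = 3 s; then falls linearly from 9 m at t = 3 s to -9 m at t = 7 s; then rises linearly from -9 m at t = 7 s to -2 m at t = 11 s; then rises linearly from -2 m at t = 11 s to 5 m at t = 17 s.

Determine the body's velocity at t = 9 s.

Velocity is the slope of the x-t graph on 7–11 s: (-2 − -9)/(11 − 7) = 1.75 m/s.

1.75 m/s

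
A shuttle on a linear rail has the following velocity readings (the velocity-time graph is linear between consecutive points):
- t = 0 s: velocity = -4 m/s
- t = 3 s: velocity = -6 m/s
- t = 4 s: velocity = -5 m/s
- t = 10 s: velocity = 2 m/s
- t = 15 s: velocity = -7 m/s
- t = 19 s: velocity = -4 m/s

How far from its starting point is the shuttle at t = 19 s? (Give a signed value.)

-64 m

Net displacement equals the area under the velocity-time graph (areas below the axis count negative).
0–3 s: ½(-4 + -6)(3) = -15 m
3–4 s: ½(-6 + -5)(1) = -5.5 m
4–10 s: ½(-5 + 2)(6) = -9 m
10–15 s: ½(2 + -7)(5) = -12.5 m
15–19 s: ½(-7 + -4)(4) = -22 m
Net displacement = -64 m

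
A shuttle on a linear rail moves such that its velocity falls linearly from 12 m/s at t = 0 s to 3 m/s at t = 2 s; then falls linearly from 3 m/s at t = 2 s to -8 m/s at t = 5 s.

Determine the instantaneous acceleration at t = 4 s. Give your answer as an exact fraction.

Acceleration is the slope of the v-t graph on 2–5 s: (-8 − 3)/(5 − 2) = -11/3 m/s².

-11/3 m/s²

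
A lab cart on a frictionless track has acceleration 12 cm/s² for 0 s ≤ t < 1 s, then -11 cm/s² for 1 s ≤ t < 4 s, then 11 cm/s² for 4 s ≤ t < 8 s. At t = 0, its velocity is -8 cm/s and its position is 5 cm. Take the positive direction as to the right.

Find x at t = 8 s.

-62.5 cm

On each constant-a segment, Δv = aΔt and Δx = v₀Δt + ½aΔt²; chain segment to segment.
0–1 s: v starts -8 cm/s; Δx = -8·1 + ½·12·1² = -2 cm; v ends 4 cm/s.
1–4 s: v starts 4 cm/s; Δx = 4·3 + ½·-11·3² = -37.5 cm; v ends -29 cm/s.
4–8 s: v starts -29 cm/s; Δx = -29·4 + ½·11·4² = -28 cm; v ends 15 cm/s.
x(8) = 5 + Σ Δx = -62.5 cm.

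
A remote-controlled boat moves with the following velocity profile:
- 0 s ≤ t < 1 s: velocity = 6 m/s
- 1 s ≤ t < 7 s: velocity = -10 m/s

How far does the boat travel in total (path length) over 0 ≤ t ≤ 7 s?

Distance (not displacement) is the total path length: add the absolute areas under v-t.
0–1 s: |6| × 1 = 6 m
1–7 s: |-10| × 6 = 60 m
Total distance = 66 m

66 m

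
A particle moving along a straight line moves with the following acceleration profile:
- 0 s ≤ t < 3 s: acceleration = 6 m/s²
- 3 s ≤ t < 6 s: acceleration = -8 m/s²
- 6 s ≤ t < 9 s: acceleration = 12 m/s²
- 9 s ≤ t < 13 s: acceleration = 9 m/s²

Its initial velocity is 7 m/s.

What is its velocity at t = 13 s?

73 m/s

Δv equals the area under the a-t graph; then v = v₀ + Δv.
0–3 s: 6 × 3 = 18 m/s
3–6 s: -8 × 3 = -24 m/s
6–9 s: 12 × 3 = 36 m/s
9–13 s: 9 × 4 = 36 m/s
Δv = 66 m/s, so v(13) = 7 + (66) = 73 m/s.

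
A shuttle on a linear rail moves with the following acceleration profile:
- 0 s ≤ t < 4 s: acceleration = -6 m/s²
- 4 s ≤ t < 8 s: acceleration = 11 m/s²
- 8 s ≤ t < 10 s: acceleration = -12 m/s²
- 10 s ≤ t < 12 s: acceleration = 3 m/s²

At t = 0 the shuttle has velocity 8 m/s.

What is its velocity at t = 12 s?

Δv equals the area under the a-t graph; then v = v₀ + Δv.
0–4 s: -6 × 4 = -24 m/s
4–8 s: 11 × 4 = 44 m/s
8–10 s: -12 × 2 = -24 m/s
10–12 s: 3 × 2 = 6 m/s
Δv = 2 m/s, so v(12) = 8 + (2) = 10 m/s.

10 m/s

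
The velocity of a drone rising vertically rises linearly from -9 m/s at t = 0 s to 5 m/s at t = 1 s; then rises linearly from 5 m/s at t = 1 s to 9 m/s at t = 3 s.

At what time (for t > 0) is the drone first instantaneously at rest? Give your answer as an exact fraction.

t = 9/14 s

v changes sign on 0–1 s (from -9 to 5); the graph is linear there, so v = 0 at t = 0 + (9)·(1 − 0)/(5 − -9) = 9/14 s.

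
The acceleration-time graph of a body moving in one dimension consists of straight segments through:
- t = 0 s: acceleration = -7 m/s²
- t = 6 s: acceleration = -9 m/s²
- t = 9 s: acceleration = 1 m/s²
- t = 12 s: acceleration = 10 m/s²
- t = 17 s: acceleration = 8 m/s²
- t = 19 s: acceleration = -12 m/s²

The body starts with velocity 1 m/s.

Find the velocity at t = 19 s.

-1.5 m/s

Δv equals the area under the a-t graph; then v = v₀ + Δv.
0–6 s: ½(-7 + -9)(6) = -48 m/s
6–9 s: ½(-9 + 1)(3) = -12 m/s
9–12 s: ½(1 + 10)(3) = 16.5 m/s
12–17 s: ½(10 + 8)(5) = 45 m/s
17–19 s: ½(8 + -12)(2) = -4 m/s
Δv = -2.5 m/s, so v(19) = 1 + (-2.5) = -1.5 m/s.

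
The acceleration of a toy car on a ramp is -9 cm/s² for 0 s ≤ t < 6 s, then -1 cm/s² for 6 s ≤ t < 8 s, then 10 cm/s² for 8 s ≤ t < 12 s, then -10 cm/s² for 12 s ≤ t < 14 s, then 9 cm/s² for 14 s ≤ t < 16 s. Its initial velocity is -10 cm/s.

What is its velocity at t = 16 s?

-28 cm/s

Δv equals the area under the a-t graph; then v = v₀ + Δv.
0–6 s: -9 × 6 = -54 cm/s
6–8 s: -1 × 2 = -2 cm/s
8–12 s: 10 × 4 = 40 cm/s
12–14 s: -10 × 2 = -20 cm/s
14–16 s: 9 × 2 = 18 cm/s
Δv = -18 cm/s, so v(16) = -10 + (-18) = -28 cm/s.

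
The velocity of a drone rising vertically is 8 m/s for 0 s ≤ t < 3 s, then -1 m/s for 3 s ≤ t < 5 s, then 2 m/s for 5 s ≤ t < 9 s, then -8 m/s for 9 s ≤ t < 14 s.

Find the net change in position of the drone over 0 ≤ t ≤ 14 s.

Displacement is the signed area under the v-t curve.
0–3 s: 8 × 3 = 24 m
3–5 s: -1 × 2 = -2 m
5–9 s: 2 × 4 = 8 m
9–14 s: -8 × 5 = -40 m
Net displacement = -10 m

-10 m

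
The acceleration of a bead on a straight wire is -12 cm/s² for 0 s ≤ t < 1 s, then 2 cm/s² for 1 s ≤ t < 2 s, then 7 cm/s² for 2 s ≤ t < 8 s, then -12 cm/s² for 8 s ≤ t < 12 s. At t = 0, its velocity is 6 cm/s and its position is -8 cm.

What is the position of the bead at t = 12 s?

145 cm

On each constant-a segment, Δv = aΔt and Δx = v₀Δt + ½aΔt²; chain segment to segment.
0–1 s: v starts 6 cm/s; Δx = 6·1 + ½·-12·1² = 0 cm; v ends -6 cm/s.
1–2 s: v starts -6 cm/s; Δx = -6·1 + ½·2·1² = -5 cm; v ends -4 cm/s.
2–8 s: v starts -4 cm/s; Δx = -4·6 + ½·7·6² = 102 cm; v ends 38 cm/s.
8–12 s: v starts 38 cm/s; Δx = 38·4 + ½·-12·4² = 56 cm; v ends -10 cm/s.
x(12) = -8 + Σ Δx = 145 cm.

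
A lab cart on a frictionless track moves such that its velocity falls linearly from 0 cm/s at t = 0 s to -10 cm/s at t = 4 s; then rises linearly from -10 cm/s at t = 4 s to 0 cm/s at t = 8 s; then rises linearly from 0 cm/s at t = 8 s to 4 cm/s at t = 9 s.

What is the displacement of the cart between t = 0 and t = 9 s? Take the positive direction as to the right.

-38 cm

Net displacement equals the area under the velocity-time graph (areas below the axis count negative).
0–4 s: ½(0 + -10)(4) = -20 cm
4–8 s: ½(-10 + 0)(4) = -20 cm
8–9 s: ½(0 + 4)(1) = 2 cm
Net displacement = -38 cm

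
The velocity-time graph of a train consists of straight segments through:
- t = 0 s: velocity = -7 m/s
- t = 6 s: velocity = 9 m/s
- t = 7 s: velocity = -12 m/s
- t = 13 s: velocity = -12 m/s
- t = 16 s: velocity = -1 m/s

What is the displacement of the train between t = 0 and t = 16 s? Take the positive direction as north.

Net displacement equals the area under the velocity-time graph (areas below the axis count negative).
0–6 s: ½(-7 + 9)(6) = 6 m
6–7 s: ½(9 + -12)(1) = -1.5 m
7–13 s: -12 × 6 = -72 m
13–16 s: ½(-12 + -1)(3) = -19.5 m
Net displacement = -87 m

-87 m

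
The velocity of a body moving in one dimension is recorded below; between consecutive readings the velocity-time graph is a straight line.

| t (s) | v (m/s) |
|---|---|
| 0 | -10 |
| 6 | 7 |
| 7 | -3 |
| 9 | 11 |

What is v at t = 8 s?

On 7–9 s the graph is linear from -3 to 11 m/s: v(8) = -3 + (11 − -3)·(8 − 7)/(9 − 7) = 4 m/s.

4 m/s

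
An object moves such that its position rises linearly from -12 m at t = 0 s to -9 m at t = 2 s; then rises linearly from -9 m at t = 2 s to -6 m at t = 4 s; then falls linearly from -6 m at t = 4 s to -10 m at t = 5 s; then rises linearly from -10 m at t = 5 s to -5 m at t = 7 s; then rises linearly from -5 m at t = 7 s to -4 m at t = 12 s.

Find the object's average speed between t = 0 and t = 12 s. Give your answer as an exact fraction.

4/3 m/s

Average speed = (total path length)/(elapsed time); on a piecewise-linear x-t graph the path length is Σ|Δx|.
0–2 s: |Δx| = |-9 − -12| = 3 m
2–4 s: |Δx| = |-6 − -9| = 3 m
4–5 s: |Δx| = |-10 − -6| = 4 m
5–7 s: |Δx| = |-5 − -10| = 5 m
7–12 s: |Δx| = |-4 − -5| = 1 m
Total path = 16 m; average speed = 16/12 = 4/3 m/s.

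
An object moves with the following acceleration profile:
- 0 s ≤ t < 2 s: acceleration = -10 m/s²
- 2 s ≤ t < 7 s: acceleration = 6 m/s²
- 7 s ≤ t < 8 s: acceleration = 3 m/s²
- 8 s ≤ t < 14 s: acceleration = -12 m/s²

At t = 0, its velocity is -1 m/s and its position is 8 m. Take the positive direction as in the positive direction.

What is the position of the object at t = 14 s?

On each constant-a segment, Δv = aΔt and Δx = v₀Δt + ½aΔt²; chain segment to segment.
0–2 s: v starts -1 m/s; Δx = -1·2 + ½·-10·2² = -22 m; v ends -21 m/s.
2–7 s: v starts -21 m/s; Δx = -21·5 + ½·6·5² = -30 m; v ends 9 m/s.
7–8 s: v starts 9 m/s; Δx = 9·1 + ½·3·1² = 10.5 m; v ends 12 m/s.
8–14 s: v starts 12 m/s; Δx = 12·6 + ½·-12·6² = -144 m; v ends -60 m/s.
x(14) = 8 + Σ Δx = -177.5 m.

-177.5 m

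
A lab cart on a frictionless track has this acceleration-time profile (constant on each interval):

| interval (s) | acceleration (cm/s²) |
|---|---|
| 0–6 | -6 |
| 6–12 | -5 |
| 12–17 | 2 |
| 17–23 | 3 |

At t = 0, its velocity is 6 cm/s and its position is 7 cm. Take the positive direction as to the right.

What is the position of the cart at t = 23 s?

On each constant-a segment, Δv = aΔt and Δx = v₀Δt + ½aΔt²; chain segment to segment.
0–6 s: v starts 6 cm/s; Δx = 6·6 + ½·-6·6² = -72 cm; v ends -30 cm/s.
6–12 s: v starts -30 cm/s; Δx = -30·6 + ½·-5·6² = -270 cm; v ends -60 cm/s.
12–17 s: v starts -60 cm/s; Δx = -60·5 + ½·2·5² = -275 cm; v ends -50 cm/s.
17–23 s: v starts -50 cm/s; Δx = -50·6 + ½·3·6² = -246 cm; v ends -32 cm/s.
x(23) = 7 + Σ Δx = -856 cm.

-856 cm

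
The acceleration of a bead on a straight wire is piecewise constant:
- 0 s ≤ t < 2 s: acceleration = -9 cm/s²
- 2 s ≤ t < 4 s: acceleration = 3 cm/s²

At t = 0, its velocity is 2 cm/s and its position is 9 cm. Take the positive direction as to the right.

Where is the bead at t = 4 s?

-31 cm

On each constant-a segment, Δv = aΔt and Δx = v₀Δt + ½aΔt²; chain segment to segment.
0–2 s: v starts 2 cm/s; Δx = 2·2 + ½·-9·2² = -14 cm; v ends -16 cm/s.
2–4 s: v starts -16 cm/s; Δx = -16·2 + ½·3·2² = -26 cm; v ends -10 cm/s.
x(4) = 9 + Σ Δx = -31 cm.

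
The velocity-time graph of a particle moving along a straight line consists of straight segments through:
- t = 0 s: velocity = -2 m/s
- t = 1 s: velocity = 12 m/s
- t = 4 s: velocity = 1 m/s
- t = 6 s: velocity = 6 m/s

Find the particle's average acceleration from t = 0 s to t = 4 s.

Average acceleration = Δv/Δt = (1 − -2)/(4 − 0) = 0.75 m/s².

0.75 m/s²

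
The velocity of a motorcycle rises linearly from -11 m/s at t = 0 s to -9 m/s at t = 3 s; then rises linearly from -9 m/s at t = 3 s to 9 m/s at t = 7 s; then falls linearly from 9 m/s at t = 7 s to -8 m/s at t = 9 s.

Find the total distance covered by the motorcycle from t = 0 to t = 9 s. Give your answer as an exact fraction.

961/17 m

Distance (not displacement) is the total path length: add the absolute areas under v-t.
0–3 s: |½(-11 + -9)(3)| = 30 m
3–7 s: v = 0 at t = 5 s; triangle areas 9 + 9 = 18 m
7–9 s: v = 0 at t = 137/17 s; triangle areas 81/17 + 64/17 = 145/17 m
Total distance = 961/17 m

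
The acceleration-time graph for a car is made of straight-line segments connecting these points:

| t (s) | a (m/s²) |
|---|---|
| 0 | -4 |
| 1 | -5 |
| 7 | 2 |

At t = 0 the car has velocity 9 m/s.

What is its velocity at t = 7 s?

-4.5 m/s

Δv equals the area under the a-t graph; then v = v₀ + Δv.
0–1 s: ½(-4 + -5)(1) = -4.5 m/s
1–7 s: ½(-5 + 2)(6) = -9 m/s
Δv = -13.5 m/s, so v(7) = 9 + (-13.5) = -4.5 m/s.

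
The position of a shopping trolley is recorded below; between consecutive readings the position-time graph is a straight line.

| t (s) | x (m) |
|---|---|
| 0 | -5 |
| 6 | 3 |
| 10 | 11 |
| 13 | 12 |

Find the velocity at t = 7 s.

Velocity is the slope of the x-t graph on 6–10 s: (11 − 3)/(10 − 6) = 2 m/s.

2 m/s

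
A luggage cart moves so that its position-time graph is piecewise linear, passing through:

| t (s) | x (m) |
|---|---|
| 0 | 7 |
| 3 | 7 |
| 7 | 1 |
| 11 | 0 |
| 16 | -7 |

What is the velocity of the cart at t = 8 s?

Velocity is the slope of the x-t graph on 7–11 s: (0 − 1)/(11 − 7) = -0.25 m/s.

-0.25 m/s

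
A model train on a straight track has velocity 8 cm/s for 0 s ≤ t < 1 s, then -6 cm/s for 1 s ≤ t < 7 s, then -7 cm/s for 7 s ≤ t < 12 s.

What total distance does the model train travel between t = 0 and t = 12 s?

79 cm

Distance (not displacement) is the total path length: add the absolute areas under v-t.
0–1 s: |8| × 1 = 8 cm
1–7 s: |-6| × 6 = 36 cm
7–12 s: |-7| × 5 = 35 cm
Total distance = 79 cm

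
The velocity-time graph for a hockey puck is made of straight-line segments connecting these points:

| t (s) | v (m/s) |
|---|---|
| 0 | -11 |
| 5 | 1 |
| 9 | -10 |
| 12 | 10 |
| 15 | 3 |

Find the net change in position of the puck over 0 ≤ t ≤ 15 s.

Net displacement equals the area under the velocity-time graph (areas below the axis count negative).
0–5 s: ½(-11 + 1)(5) = -25 m
5–9 s: ½(1 + -10)(4) = -18 m
9–12 s: ½(-10 + 10)(3) = 0 m
12–15 s: ½(10 + 3)(3) = 19.5 m
Net displacement = -23.5 m

-23.5 m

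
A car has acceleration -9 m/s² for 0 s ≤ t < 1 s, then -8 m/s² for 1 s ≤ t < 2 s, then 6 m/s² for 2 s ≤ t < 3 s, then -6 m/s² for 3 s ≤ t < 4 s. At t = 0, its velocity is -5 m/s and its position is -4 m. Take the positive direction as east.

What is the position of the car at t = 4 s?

On each constant-a segment, Δv = aΔt and Δx = v₀Δt + ½aΔt²; chain segment to segment.
0–1 s: v starts -5 m/s; Δx = -5·1 + ½·-9·1² = -9.5 m; v ends -14 m/s.
1–2 s: v starts -14 m/s; Δx = -14·1 + ½·-8·1² = -18 m; v ends -22 m/s.
2–3 s: v starts -22 m/s; Δx = -22·1 + ½·6·1² = -19 m; v ends -16 m/s.
3–4 s: v starts -16 m/s; Δx = -16·1 + ½·-6·1² = -19 m; v ends -22 m/s.
x(4) = -4 + Σ Δx = -69.5 m.

-69.5 m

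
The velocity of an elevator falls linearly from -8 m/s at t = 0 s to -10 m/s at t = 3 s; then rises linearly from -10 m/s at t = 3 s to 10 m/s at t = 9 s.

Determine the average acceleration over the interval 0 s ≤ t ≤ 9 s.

2 m/s²

Average acceleration = Δv/Δt = (10 − -8)/(9 − 0) = 2 m/s².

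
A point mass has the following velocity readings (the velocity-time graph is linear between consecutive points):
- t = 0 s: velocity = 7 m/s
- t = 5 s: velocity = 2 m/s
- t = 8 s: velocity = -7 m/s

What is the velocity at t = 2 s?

On 0–5 s the graph is linear from 7 to 2 m/s: v(2) = 7 + (2 − 7)·(2 − 0)/(5 − 0) = 5 m/s.

5 m/s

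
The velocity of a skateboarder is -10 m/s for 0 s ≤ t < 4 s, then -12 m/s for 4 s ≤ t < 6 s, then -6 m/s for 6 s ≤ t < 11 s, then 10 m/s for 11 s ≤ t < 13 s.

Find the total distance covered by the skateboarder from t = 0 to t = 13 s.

114 m

Total distance travelled is ∫|v| dt — sum the magnitudes of each area piece.
0–4 s: |-10| × 4 = 40 m
4–6 s: |-12| × 2 = 24 m
6–11 s: |-6| × 5 = 30 m
11–13 s: |10| × 2 = 20 m
Total distance = 114 m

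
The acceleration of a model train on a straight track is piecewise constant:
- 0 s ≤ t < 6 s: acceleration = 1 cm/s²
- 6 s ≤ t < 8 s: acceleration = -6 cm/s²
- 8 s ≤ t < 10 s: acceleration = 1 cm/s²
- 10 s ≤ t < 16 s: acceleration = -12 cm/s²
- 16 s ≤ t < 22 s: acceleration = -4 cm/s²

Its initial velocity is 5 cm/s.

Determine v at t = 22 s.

Δv equals the area under the a-t graph; then v = v₀ + Δv.
0–6 s: 1 × 6 = 6 cm/s
6–8 s: -6 × 2 = -12 cm/s
8–10 s: 1 × 2 = 2 cm/s
10–16 s: -12 × 6 = -72 cm/s
16–22 s: -4 × 6 = -24 cm/s
Δv = -100 cm/s, so v(22) = 5 + (-100) = -95 cm/s.

-95 cm/s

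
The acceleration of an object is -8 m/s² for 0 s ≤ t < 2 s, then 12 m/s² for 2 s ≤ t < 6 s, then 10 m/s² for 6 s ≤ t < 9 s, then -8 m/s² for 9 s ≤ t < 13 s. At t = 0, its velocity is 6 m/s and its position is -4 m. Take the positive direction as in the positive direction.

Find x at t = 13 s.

On each constant-a segment, Δv = aΔt and Δx = v₀Δt + ½aΔt²; chain segment to segment.
0–2 s: v starts 6 m/s; Δx = 6·2 + ½·-8·2² = -4 m; v ends -10 m/s.
2–6 s: v starts -10 m/s; Δx = -10·4 + ½·12·4² = 56 m; v ends 38 m/s.
6–9 s: v starts 38 m/s; Δx = 38·3 + ½·10·3² = 159 m; v ends 68 m/s.
9–13 s: v starts 68 m/s; Δx = 68·4 + ½·-8·4² = 208 m; v ends 36 m/s.
x(13) = -4 + Σ Δx = 415 m.

415 m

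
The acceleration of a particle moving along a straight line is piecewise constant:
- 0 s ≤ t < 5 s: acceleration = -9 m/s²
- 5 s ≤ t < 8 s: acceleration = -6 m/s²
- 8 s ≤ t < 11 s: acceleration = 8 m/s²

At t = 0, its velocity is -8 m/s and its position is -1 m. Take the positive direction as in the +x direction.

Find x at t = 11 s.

-516.5 m

On each constant-a segment, Δv = aΔt and Δx = v₀Δt + ½aΔt²; chain segment to segment.
0–5 s: v starts -8 m/s; Δx = -8·5 + ½·-9·5² = -152.5 m; v ends -53 m/s.
5–8 s: v starts -53 m/s; Δx = -53·3 + ½·-6·3² = -186 m; v ends -71 m/s.
8–11 s: v starts -71 m/s; Δx = -71·3 + ½·8·3² = -177 m; v ends -47 m/s.
x(11) = -1 + Σ Δx = -516.5 m.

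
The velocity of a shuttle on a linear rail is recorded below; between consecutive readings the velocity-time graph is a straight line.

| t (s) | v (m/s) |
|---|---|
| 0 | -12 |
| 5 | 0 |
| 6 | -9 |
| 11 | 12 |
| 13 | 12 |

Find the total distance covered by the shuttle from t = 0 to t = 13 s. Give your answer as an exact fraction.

597/7 m

Distance (not displacement) is the total path length: add the absolute areas under v-t.
0–5 s: |½(-12 + 0)(5)| = 30 m
5–6 s: |½(0 + -9)(1)| = 4.5 m
6–11 s: v = 0 at t = 57/7 s; triangle areas 135/14 + 120/7 = 375/14 m
11–13 s: |12| × 2 = 24 m
Total distance = 597/7 m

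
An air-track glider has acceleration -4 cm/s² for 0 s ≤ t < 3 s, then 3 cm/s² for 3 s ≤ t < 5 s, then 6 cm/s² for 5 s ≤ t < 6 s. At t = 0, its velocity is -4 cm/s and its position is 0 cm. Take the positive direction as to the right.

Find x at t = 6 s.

On each constant-a segment, Δv = aΔt and Δx = v₀Δt + ½aΔt²; chain segment to segment.
0–3 s: v starts -4 cm/s; Δx = -4·3 + ½·-4·3² = -30 cm; v ends -16 cm/s.
3–5 s: v starts -16 cm/s; Δx = -16·2 + ½·3·2² = -26 cm; v ends -10 cm/s.
5–6 s: v starts -10 cm/s; Δx = -10·1 + ½·6·1² = -7 cm; v ends -4 cm/s.
x(6) = 0 + Σ Δx = -63 cm.

-63 cm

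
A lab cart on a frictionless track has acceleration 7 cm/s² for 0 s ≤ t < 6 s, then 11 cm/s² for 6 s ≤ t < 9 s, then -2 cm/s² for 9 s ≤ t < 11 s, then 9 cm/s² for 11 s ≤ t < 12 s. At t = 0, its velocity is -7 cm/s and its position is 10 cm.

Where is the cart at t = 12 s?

449 cm

On each constant-a segment, Δv = aΔt and Δx = v₀Δt + ½aΔt²; chain segment to segment.
0–6 s: v starts -7 cm/s; Δx = -7·6 + ½·7·6² = 84 cm; v ends 35 cm/s.
6–9 s: v starts 35 cm/s; Δx = 35·3 + ½·11·3² = 154.5 cm; v ends 68 cm/s.
9–11 s: v starts 68 cm/s; Δx = 68·2 + ½·-2·2² = 132 cm; v ends 64 cm/s.
11–12 s: v starts 64 cm/s; Δx = 64·1 + ½·9·1² = 68.5 cm; v ends 73 cm/s.
x(12) = 10 + Σ Δx = 449 cm.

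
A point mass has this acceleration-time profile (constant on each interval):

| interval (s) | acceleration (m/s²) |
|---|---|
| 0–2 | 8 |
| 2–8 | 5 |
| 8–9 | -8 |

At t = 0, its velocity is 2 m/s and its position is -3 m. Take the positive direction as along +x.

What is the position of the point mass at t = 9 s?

On each constant-a segment, Δv = aΔt and Δx = v₀Δt + ½aΔt²; chain segment to segment.
0–2 s: v starts 2 m/s; Δx = 2·2 + ½·8·2² = 20 m; v ends 18 m/s.
2–8 s: v starts 18 m/s; Δx = 18·6 + ½·5·6² = 198 m; v ends 48 m/s.
8–9 s: v starts 48 m/s; Δx = 48·1 + ½·-8·1² = 44 m; v ends 40 m/s.
x(9) = -3 + Σ Δx = 259 m.

259 m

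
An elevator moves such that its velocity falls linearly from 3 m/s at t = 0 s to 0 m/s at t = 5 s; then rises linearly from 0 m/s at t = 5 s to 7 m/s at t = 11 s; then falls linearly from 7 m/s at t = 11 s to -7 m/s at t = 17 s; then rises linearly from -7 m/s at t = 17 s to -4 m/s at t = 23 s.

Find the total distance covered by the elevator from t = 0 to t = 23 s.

82.5 m

Total distance travelled is ∫|v| dt — sum the magnitudes of each area piece.
0–5 s: |½(3 + 0)(5)| = 7.5 m
5–11 s: |½(0 + 7)(6)| = 21 m
11–17 s: v = 0 at t = 14 s; triangle areas 10.5 + 10.5 = 21 m
17–23 s: |½(-7 + -4)(6)| = 33 m
Total distance = 82.5 m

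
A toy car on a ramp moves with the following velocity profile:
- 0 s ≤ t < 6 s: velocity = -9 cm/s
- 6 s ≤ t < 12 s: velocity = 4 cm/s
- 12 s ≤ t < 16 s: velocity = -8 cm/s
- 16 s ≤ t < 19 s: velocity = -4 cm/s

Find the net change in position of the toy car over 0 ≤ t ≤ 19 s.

-74 cm

Displacement is the signed area under the v-t curve.
0–6 s: -9 × 6 = -54 cm
6–12 s: 4 × 6 = 24 cm
12–16 s: -8 × 4 = -32 cm
16–19 s: -4 × 3 = -12 cm
Net displacement = -74 cm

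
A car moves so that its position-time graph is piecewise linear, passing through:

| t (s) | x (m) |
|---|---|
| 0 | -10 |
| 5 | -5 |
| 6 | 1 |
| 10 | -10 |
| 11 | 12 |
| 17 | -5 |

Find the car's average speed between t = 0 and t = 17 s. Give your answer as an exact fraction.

Average speed = (total path length)/(elapsed time); on a piecewise-linear x-t graph the path length is Σ|Δx|.
0–5 s: |Δx| = |-5 − -10| = 5 m
5–6 s: |Δx| = |1 − -5| = 6 m
6–10 s: |Δx| = |-10 − 1| = 11 m
10–11 s: |Δx| = |12 − -10| = 22 m
11–17 s: |Δx| = |-5 − 12| = 17 m
Total path = 61 m; average speed = 61/17 = 61/17 m/s.

61/17 m/s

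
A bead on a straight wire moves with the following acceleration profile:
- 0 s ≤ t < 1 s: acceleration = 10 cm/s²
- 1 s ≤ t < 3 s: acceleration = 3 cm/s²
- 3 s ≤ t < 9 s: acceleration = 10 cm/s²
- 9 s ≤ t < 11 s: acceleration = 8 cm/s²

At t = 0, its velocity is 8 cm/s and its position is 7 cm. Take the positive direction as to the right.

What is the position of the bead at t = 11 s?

570 cm

On each constant-a segment, Δv = aΔt and Δx = v₀Δt + ½aΔt²; chain segment to segment.
0–1 s: v starts 8 cm/s; Δx = 8·1 + ½·10·1² = 13 cm; v ends 18 cm/s.
1–3 s: v starts 18 cm/s; Δx = 18·2 + ½·3·2² = 42 cm; v ends 24 cm/s.
3–9 s: v starts 24 cm/s; Δx = 24·6 + ½·10·6² = 324 cm; v ends 84 cm/s.
9–11 s: v starts 84 cm/s; Δx = 84·2 + ½·8·2² = 184 cm; v ends 100 cm/s.
x(11) = 7 + Σ Δx = 570 cm.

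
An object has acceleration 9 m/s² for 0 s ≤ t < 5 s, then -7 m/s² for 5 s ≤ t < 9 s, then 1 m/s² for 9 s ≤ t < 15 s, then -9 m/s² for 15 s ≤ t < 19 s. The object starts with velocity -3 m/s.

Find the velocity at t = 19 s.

-16 m/s

Δv equals the area under the a-t graph; then v = v₀ + Δv.
0–5 s: 9 × 5 = 45 m/s
5–9 s: -7 × 4 = -28 m/s
9–15 s: 1 × 6 = 6 m/s
15–19 s: -9 × 4 = -36 m/s
Δv = -13 m/s, so v(19) = -3 + (-13) = -16 m/s.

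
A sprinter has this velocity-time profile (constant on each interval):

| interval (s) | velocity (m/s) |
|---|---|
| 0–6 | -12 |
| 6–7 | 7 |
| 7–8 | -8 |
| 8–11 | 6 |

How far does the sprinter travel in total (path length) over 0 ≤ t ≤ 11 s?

105 m

Total distance travelled is ∫|v| dt — sum the magnitudes of each area piece.
0–6 s: |-12| × 6 = 72 m
6–7 s: |7| × 1 = 7 m
7–8 s: |-8| × 1 = 8 m
8–11 s: |6| × 3 = 18 m
Total distance = 105 m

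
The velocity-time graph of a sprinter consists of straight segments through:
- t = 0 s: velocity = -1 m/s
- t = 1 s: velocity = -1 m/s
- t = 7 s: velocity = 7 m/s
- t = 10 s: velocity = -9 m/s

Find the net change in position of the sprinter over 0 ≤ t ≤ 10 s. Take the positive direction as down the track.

Net displacement equals the area under the velocity-time graph (areas below the axis count negative).
0–1 s: -1 × 1 = -1 m
1–7 s: ½(-1 + 7)(6) = 18 m
7–10 s: ½(7 + -9)(3) = -3 m
Net displacement = 14 m

14 m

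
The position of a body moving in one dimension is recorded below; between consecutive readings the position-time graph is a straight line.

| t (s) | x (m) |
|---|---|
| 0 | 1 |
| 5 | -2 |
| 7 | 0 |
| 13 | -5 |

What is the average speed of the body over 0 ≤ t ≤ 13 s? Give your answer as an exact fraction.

10/13 m/s

Average speed = (total path length)/(elapsed time); on a piecewise-linear x-t graph the path length is Σ|Δx|.
0–5 s: |Δx| = |-2 − 1| = 3 m
5–7 s: |Δx| = |0 − -2| = 2 m
7–13 s: |Δx| = |-5 − 0| = 5 m
Total path = 10 m; average speed = 10/13 = 10/13 m/s.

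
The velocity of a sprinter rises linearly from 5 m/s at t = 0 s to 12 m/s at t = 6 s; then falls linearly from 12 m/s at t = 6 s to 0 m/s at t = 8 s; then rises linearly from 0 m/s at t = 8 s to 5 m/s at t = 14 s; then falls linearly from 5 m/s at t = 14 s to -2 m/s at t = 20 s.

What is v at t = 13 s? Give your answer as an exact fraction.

25/6 m/s

On 8–14 s the graph is linear from 0 to 5 m/s: v(13) = 0 + (5 − 0)·(13 − 8)/(14 − 8) = 25/6 m/s.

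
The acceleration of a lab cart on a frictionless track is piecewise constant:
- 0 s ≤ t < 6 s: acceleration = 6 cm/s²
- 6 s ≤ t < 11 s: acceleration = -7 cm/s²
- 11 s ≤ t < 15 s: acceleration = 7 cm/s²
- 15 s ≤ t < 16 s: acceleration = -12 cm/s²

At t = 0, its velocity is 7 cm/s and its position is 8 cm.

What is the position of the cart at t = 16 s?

403.5 cm

On each constant-a segment, Δv = aΔt and Δx = v₀Δt + ½aΔt²; chain segment to segment.
0–6 s: v starts 7 cm/s; Δx = 7·6 + ½·6·6² = 150 cm; v ends 43 cm/s.
6–11 s: v starts 43 cm/s; Δx = 43·5 + ½·-7·5² = 127.5 cm; v ends 8 cm/s.
11–15 s: v starts 8 cm/s; Δx = 8·4 + ½·7·4² = 88 cm; v ends 36 cm/s.
15–16 s: v starts 36 cm/s; Δx = 36·1 + ½·-12·1² = 30 cm; v ends 24 cm/s.
x(16) = 8 + Σ Δx = 403.5 cm.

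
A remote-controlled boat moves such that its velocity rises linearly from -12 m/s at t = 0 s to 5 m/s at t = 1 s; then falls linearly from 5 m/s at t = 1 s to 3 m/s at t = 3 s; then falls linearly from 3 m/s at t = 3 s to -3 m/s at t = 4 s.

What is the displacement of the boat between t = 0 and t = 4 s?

4.5 m

Displacement is the signed area under the v-t curve.
0–1 s: ½(-12 + 5)(1) = -3.5 m
1–3 s: ½(5 + 3)(2) = 8 m
3–4 s: ½(3 + -3)(1) = 0 m
Net displacement = 4.5 m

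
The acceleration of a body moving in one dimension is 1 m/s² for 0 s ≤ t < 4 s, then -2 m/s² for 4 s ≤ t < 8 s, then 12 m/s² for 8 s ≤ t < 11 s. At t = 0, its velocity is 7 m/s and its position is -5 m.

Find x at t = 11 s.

122 m

On each constant-a segment, Δv = aΔt and Δx = v₀Δt + ½aΔt²; chain segment to segment.
0–4 s: v starts 7 m/s; Δx = 7·4 + ½·1·4² = 36 m; v ends 11 m/s.
4–8 s: v starts 11 m/s; Δx = 11·4 + ½·-2·4² = 28 m; v ends 3 m/s.
8–11 s: v starts 3 m/s; Δx = 3·3 + ½·12·3² = 63 m; v ends 39 m/s.
x(11) = -5 + Σ Δx = 122 m.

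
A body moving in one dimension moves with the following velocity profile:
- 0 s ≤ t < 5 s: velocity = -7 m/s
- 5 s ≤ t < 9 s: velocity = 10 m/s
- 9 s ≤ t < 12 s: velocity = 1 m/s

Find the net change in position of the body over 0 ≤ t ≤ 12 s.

Displacement is the signed area under the v-t curve.
0–5 s: -7 × 5 = -35 m
5–9 s: 10 × 4 = 40 m
9–12 s: 1 × 3 = 3 m
Net displacement = 8 m

8 m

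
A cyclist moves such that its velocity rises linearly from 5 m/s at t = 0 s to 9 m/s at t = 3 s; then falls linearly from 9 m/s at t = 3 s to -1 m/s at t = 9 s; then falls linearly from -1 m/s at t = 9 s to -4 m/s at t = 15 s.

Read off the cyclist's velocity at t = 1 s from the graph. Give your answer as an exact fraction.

On 0–3 s the graph is linear from 5 to 9 m/s: v(1) = 5 + (9 − 5)·(1 − 0)/(3 − 0) = 19/3 m/s.

19/3 m/s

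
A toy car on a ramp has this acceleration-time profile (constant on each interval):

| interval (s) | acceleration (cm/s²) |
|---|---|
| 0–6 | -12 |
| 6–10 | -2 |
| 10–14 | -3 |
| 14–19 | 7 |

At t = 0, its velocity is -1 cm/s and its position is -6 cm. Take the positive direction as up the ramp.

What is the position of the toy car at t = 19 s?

-1261.5 cm

On each constant-a segment, Δv = aΔt and Δx = v₀Δt + ½aΔt²; chain segment to segment.
0–6 s: v starts -1 cm/s; Δx = -1·6 + ½·-12·6² = -222 cm; v ends -73 cm/s.
6–10 s: v starts -73 cm/s; Δx = -73·4 + ½·-2·4² = -308 cm; v ends -81 cm/s.
10–14 s: v starts -81 cm/s; Δx = -81·4 + ½·-3·4² = -348 cm; v ends -93 cm/s.
14–19 s: v starts -93 cm/s; Δx = -93·5 + ½·7·5² = -377.5 cm; v ends -58 cm/s.
x(19) = -6 + Σ Δx = -1261.5 cm.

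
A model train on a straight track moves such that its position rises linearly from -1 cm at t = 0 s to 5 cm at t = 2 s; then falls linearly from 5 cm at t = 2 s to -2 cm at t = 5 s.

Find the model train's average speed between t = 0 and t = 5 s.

2.6 cm/s

Average speed = (total path length)/(elapsed time); on a piecewise-linear x-t graph the path length is Σ|Δx|.
0–2 s: |Δx| = |5 − -1| = 6 cm
2–5 s: |Δx| = |-2 − 5| = 7 cm
Total path = 13 cm; average speed = 13/5 = 2.6 cm/s.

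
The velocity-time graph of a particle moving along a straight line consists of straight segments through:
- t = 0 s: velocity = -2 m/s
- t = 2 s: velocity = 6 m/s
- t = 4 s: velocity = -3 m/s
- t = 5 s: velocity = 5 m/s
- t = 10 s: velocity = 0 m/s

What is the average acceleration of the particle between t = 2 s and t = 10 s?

Average acceleration = Δv/Δt = (0 − 6)/(10 − 2) = -0.75 m/s².

-0.75 m/s²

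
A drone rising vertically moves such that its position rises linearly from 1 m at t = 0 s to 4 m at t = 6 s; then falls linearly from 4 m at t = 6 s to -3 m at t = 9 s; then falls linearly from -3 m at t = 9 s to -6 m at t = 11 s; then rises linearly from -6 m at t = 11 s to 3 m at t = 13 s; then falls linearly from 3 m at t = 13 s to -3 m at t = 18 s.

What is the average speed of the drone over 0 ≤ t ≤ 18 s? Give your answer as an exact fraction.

Average speed = (total path length)/(elapsed time); on a piecewise-linear x-t graph the path length is Σ|Δx|.
0–6 s: |Δx| = |4 − 1| = 3 m
6–9 s: |Δx| = |-3 − 4| = 7 m
9–11 s: |Δx| = |-6 − -3| = 3 m
11–13 s: |Δx| = |3 − -6| = 9 m
13–18 s: |Δx| = |-3 − 3| = 6 m
Total path = 28 m; average speed = 28/18 = 14/9 m/s.

14/9 m/s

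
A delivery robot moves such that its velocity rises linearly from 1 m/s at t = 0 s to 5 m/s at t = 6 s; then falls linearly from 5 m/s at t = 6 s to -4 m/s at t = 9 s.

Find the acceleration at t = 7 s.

-3 m/s²

Acceleration is the slope of the v-t graph on 6–9 s: (-4 − 5)/(9 − 6) = -3 m/s².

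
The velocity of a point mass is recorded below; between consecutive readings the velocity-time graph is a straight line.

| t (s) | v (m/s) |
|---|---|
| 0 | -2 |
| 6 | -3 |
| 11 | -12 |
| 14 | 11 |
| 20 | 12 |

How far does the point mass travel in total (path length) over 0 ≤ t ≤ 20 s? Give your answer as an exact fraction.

3192/23 m

Distance (not displacement) is the total path length: add the absolute areas under v-t.
0–6 s: |½(-2 + -3)(6)| = 15 m
6–11 s: |½(-3 + -12)(5)| = 37.5 m
11–14 s: v = 0 at t = 289/23 s; triangle areas 216/23 + 363/46 = 795/46 m
14–20 s: |½(11 + 12)(6)| = 69 m
Total distance = 3192/23 m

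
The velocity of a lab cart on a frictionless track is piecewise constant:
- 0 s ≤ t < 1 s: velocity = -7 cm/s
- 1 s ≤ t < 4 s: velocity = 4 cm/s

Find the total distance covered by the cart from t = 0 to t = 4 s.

Total distance travelled is ∫|v| dt — sum the magnitudes of each area piece.
0–1 s: |-7| × 1 = 7 cm
1–4 s: |4| × 3 = 12 cm
Total distance = 19 cm

19 cm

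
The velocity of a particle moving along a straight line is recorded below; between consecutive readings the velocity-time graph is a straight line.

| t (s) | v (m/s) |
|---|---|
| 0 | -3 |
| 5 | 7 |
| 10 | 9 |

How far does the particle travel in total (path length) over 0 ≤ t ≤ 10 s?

54.5 m

Total distance travelled is ∫|v| dt — sum the magnitudes of each area piece.
0–5 s: v = 0 at t = 1.5 s; triangle areas 2.25 + 12.25 = 14.5 m
5–10 s: |½(7 + 9)(5)| = 40 m
Total distance = 54.5 m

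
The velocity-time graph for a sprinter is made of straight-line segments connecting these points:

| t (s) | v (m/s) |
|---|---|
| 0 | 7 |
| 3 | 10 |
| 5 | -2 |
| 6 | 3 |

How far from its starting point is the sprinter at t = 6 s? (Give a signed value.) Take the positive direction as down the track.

34 m

Net displacement equals the area under the velocity-time graph (areas below the axis count negative).
0–3 s: ½(7 + 10)(3) = 25.5 m
3–5 s: ½(10 + -2)(2) = 8 m
5–6 s: ½(-2 + 3)(1) = 0.5 m
Net displacement = 34 m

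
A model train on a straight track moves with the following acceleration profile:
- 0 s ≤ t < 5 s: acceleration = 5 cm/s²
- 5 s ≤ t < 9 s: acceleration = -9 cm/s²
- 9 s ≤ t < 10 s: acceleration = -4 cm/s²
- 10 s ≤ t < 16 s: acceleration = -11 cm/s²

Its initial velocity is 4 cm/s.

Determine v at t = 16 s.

Δv equals the area under the a-t graph; then v = v₀ + Δv.
0–5 s: 5 × 5 = 25 cm/s
5–9 s: -9 × 4 = -36 cm/s
9–10 s: -4 × 1 = -4 cm/s
10–16 s: -11 × 6 = -66 cm/s
Δv = -81 cm/s, so v(16) = 4 + (-81) = -77 cm/s.

-77 cm/s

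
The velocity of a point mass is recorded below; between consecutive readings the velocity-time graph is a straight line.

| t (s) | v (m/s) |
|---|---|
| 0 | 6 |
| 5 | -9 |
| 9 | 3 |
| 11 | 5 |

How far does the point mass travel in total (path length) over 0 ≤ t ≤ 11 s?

Distance (not displacement) is the total path length: add the absolute areas under v-t.
0–5 s: v = 0 at t = 2 s; triangle areas 6 + 13.5 = 19.5 m
5–9 s: v = 0 at t = 8 s; triangle areas 13.5 + 1.5 = 15 m
9–11 s: |½(3 + 5)(2)| = 8 m
Total distance = 42.5 m

42.5 m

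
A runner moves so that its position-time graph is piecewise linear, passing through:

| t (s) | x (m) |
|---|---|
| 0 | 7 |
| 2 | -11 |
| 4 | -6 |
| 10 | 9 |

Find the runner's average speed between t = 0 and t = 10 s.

3.8 m/s

Average speed = (total path length)/(elapsed time); on a piecewise-linear x-t graph the path length is Σ|Δx|.
0–2 s: |Δx| = |-11 − 7| = 18 m
2–4 s: |Δx| = |-6 − -11| = 5 m
4–10 s: |Δx| = |9 − -6| = 15 m
Total path = 38 m; average speed = 38/10 = 3.8 m/s.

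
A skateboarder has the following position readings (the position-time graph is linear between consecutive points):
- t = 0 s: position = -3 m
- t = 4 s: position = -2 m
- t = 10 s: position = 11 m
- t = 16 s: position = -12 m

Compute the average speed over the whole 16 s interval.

Average speed = (total path length)/(elapsed time); on a piecewise-linear x-t graph the path length is Σ|Δx|.
0–4 s: |Δx| = |-2 − -3| = 1 m
4–10 s: |Δx| = |11 − -2| = 13 m
10–16 s: |Δx| = |-12 − 11| = 23 m
Total path = 37 m; average speed = 37/16 = 2.3125 m/s.

2.3125 m/s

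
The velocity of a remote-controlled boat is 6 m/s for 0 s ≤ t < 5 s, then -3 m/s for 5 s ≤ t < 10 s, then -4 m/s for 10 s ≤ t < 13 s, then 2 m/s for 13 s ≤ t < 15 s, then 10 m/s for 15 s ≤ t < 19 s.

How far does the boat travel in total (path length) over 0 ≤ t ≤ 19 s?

101 m

Total distance travelled is ∫|v| dt — sum the magnitudes of each area piece.
0–5 s: |6| × 5 = 30 m
5–10 s: |-3| × 5 = 15 m
10–13 s: |-4| × 3 = 12 m
13–15 s: |2| × 2 = 4 m
15–19 s: |10| × 4 = 40 m
Total distance = 101 m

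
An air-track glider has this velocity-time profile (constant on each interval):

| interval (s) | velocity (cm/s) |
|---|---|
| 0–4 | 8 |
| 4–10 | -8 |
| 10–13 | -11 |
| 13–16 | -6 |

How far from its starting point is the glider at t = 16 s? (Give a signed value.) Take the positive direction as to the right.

Net displacement equals the area under the velocity-time graph (areas below the axis count negative).
0–4 s: 8 × 4 = 32 cm
4–10 s: -8 × 6 = -48 cm
10–13 s: -11 × 3 = -33 cm
13–16 s: -6 × 3 = -18 cm
Net displacement = -67 cm

-67 cm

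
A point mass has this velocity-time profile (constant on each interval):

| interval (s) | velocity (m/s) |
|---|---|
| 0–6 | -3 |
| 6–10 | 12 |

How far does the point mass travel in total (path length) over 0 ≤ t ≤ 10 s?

66 m

Total distance travelled is ∫|v| dt — sum the magnitudes of each area piece.
0–6 s: |-3| × 6 = 18 m
6–10 s: |12| × 4 = 48 m
Total distance = 66 m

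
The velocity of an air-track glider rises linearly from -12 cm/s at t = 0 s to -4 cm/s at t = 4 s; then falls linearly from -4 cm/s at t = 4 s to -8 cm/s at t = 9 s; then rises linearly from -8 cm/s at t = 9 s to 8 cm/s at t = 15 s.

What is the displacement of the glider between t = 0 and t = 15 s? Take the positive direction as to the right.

Net displacement equals the area under the velocity-time graph (areas below the axis count negative).
0–4 s: ½(-12 + -4)(4) = -32 cm
4–9 s: ½(-4 + -8)(5) = -30 cm
9–15 s: ½(-8 + 8)(6) = 0 cm
Net displacement = -62 cm

-62 cm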